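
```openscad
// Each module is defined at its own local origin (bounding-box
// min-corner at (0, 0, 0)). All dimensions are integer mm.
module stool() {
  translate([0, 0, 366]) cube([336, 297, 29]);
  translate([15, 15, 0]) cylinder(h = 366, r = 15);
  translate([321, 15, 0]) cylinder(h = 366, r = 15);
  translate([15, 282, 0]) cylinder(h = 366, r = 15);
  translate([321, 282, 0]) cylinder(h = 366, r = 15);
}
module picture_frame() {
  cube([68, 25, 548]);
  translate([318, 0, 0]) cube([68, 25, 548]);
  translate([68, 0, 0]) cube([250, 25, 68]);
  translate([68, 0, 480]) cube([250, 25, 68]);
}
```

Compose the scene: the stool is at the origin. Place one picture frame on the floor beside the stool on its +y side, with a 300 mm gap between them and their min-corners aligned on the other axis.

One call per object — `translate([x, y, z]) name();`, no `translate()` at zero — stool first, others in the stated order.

stool();
translate([0, 597, 0]) picture_frame();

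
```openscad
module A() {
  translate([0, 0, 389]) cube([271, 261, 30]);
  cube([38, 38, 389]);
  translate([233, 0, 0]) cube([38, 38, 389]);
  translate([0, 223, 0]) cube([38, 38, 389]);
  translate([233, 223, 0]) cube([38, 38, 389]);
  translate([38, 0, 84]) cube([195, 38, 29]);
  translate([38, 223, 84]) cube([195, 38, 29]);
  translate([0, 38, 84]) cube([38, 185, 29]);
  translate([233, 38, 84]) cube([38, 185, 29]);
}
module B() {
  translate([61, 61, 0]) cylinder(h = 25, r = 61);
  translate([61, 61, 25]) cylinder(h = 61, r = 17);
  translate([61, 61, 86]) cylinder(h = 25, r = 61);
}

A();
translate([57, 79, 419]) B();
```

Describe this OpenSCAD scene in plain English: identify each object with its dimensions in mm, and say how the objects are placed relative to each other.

A is a four-legged stool. The seat is 271×261 mm, 30 mm thick, top at z = 419 mm. It stands on four square legs, each 38×38 mm in cross-section, from z = 0 to the seat underside, each flush with a corner of the seat. Four stretchers, 38 mm wide and 29 mm tall, connect adjacent legs with their undersides at z = 84 mm, each running between the inner faces of the legs it joins and aligned with the legs' outer faces on the other axis.

B is a spool: two coaxial disc flanges of radius 61 mm and thickness 25 mm, joined by a core cylinder of radius 17 mm and height 61 mm. The lower flange rests on z = 0 and the three cylinders share a vertical axis.

The spool is on top of the stool.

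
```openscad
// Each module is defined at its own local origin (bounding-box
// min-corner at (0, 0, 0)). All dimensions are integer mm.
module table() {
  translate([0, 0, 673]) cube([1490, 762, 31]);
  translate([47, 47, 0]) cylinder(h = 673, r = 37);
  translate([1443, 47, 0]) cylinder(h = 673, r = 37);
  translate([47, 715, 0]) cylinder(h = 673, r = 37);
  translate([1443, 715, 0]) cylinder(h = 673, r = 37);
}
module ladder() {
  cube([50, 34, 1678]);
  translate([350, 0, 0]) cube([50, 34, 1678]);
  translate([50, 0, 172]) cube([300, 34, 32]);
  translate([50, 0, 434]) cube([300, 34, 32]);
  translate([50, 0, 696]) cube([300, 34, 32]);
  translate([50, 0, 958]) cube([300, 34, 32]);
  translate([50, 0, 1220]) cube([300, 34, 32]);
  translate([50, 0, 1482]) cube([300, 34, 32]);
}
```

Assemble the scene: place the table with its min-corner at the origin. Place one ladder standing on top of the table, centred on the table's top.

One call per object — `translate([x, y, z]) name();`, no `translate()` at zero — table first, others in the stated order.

table();
translate([545, 364, 704]) ladder();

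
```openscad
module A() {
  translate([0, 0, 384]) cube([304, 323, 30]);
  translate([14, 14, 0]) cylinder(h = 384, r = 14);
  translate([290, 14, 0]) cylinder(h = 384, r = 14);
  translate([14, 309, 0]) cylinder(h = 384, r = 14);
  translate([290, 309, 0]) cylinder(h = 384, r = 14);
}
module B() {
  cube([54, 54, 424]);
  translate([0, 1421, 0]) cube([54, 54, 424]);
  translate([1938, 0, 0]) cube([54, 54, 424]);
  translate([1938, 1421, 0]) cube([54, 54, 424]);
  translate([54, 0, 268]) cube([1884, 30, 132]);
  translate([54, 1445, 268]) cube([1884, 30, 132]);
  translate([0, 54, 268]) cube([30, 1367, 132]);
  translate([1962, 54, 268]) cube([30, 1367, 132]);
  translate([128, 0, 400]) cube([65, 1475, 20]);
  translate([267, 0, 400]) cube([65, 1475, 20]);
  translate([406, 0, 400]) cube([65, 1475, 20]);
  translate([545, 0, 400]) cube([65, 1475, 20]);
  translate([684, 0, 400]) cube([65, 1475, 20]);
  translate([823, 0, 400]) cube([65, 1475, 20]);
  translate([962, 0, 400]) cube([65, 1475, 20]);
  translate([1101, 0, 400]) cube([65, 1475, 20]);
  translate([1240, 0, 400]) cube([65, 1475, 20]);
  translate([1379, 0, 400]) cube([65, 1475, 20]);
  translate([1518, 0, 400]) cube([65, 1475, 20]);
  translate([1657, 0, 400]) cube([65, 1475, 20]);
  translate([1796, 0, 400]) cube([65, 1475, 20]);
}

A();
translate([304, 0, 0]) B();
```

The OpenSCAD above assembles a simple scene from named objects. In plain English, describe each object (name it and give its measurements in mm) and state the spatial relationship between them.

A is a simple wooden stool: a rectangular seat 304 mm (x) by 323 mm (y), 30 mm thick, top face at z = 414 mm, on four round legs, each 28 mm in diameter. The legs rest on z = 0, each leg's axis is inset half a diameter from the nearest pair of seat edges (so the leg's bounding box is flush with the corner).

B is a bed frame 1992 mm long (x) by 1475 mm wide (y). Four 54×54 mm corner posts, 424 mm tall, at the corners of the footprint. Four rails of 30 mm thickness and 132 mm height run between adjacent posts with their undersides at z = 268 mm, their outer faces flush with the outside of the frame (the two x-running rails run between the posts' inner faces; the two y-running rails run between the posts' inner faces). 13 slats, each 65 mm wide (x) and 20 mm thick, lie across the top of the two x-running rails, running the full 1475 mm width of the frame in y; the slats are evenly spaced along x between the inner faces of the end posts with equal gaps (rounded down to the nearest mm) at the −x end and between each pair — any rounding remainder accumulates at the +x end.

The bed frame is against the stool's +x side, with their −y faces flush.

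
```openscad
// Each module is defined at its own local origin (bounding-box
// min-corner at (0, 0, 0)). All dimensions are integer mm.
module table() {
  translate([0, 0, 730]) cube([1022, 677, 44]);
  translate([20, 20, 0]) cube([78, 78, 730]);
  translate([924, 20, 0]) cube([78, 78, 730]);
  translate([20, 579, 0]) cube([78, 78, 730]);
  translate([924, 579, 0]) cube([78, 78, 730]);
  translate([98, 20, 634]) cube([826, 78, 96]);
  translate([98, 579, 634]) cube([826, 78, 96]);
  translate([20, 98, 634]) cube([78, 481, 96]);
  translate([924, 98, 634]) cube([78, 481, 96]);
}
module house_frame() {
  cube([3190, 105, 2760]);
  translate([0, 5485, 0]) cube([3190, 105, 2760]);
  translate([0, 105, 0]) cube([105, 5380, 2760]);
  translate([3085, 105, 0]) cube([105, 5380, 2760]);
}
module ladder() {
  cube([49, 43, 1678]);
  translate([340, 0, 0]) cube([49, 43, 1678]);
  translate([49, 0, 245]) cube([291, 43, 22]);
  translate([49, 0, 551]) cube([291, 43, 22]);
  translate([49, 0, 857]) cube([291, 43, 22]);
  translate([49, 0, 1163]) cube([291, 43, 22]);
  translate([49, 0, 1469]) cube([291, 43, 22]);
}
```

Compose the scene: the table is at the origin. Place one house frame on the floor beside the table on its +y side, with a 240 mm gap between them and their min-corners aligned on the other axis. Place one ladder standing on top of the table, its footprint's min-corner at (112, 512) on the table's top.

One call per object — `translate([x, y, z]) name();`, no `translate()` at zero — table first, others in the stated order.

table();
translate([0, 917, 0]) house_frame();
translate([112, 512, 774]) ladder();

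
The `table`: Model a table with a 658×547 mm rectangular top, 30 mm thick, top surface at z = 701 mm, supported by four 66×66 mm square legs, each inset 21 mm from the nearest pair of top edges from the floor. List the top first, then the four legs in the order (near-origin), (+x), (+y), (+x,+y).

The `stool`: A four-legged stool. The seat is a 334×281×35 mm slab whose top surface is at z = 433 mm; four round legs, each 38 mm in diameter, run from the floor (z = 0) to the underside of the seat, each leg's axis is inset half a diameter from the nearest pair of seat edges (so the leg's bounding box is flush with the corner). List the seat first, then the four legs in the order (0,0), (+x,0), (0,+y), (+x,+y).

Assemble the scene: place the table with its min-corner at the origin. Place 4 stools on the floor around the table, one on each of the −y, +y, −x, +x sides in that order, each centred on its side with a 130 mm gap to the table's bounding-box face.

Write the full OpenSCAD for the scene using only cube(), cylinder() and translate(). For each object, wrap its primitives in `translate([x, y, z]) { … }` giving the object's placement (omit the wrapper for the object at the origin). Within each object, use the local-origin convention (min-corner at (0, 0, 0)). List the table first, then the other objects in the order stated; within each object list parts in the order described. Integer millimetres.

translate([0, 0, 671]) cube([658, 547, 30]);
translate([21, 21, 0]) cube([66, 66, 671]);
translate([571, 21, 0]) cube([66, 66, 671]);
translate([21, 460, 0]) cube([66, 66, 671]);
translate([571, 460, 0]) cube([66, 66, 671]);
translate([162, -411, 0]) {
  translate([0, 0, 398]) cube([334, 281, 35]);
  translate([19, 19, 0]) cylinder(h = 398, r = 19);
  translate([315, 19, 0]) cylinder(h = 398, r = 19);
  translate([19, 262, 0]) cylinder(h = 398, r = 19);
  translate([315, 262, 0]) cylinder(h = 398, r = 19);
}
translate([162, 677, 0]) {
  translate([0, 0, 398]) cube([334, 281, 35]);
  translate([19, 19, 0]) cylinder(h = 398, r = 19);
  translate([315, 19, 0]) cylinder(h = 398, r = 19);
  translate([19, 262, 0]) cylinder(h = 398, r = 19);
  translate([315, 262, 0]) cylinder(h = 398, r = 19);
}
translate([-464, 133, 0]) {
  translate([0, 0, 398]) cube([334, 281, 35]);
  translate([19, 19, 0]) cylinder(h = 398, r = 19);
  translate([315, 19, 0]) cylinder(h = 398, r = 19);
  translate([19, 262, 0]) cylinder(h = 398, r = 19);
  translate([315, 262, 0]) cylinder(h = 398, r = 19);
}
translate([788, 133, 0]) {
  translate([0, 0, 398]) cube([334, 281, 35]);
  translate([19, 19, 0]) cylinder(h = 398, r = 19);
  translate([315, 19, 0]) cylinder(h = 398, r = 19);
  translate([19, 262, 0]) cylinder(h = 398, r = 19);
  translate([315, 262, 0]) cylinder(h = 398, r = 19);
}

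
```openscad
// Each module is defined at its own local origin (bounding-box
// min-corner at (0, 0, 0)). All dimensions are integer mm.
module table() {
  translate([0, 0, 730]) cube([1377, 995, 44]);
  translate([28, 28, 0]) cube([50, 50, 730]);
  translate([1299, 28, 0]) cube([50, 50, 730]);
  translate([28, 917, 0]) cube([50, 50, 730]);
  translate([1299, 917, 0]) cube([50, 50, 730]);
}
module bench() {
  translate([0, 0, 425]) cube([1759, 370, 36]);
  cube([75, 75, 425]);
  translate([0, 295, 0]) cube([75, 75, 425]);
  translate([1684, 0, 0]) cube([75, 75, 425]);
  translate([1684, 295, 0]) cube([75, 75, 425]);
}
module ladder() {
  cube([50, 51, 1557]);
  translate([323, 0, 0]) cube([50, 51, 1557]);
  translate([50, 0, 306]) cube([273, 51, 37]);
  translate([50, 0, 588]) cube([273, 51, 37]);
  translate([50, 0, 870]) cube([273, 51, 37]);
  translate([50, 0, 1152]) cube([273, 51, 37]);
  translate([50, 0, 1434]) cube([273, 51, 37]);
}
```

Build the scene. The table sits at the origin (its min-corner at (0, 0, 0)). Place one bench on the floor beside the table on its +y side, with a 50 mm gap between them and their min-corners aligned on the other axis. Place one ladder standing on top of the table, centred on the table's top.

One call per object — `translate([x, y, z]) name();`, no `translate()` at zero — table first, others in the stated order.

table();
translate([0, 1045, 0]) bench();
translate([502, 472, 774]) ladder();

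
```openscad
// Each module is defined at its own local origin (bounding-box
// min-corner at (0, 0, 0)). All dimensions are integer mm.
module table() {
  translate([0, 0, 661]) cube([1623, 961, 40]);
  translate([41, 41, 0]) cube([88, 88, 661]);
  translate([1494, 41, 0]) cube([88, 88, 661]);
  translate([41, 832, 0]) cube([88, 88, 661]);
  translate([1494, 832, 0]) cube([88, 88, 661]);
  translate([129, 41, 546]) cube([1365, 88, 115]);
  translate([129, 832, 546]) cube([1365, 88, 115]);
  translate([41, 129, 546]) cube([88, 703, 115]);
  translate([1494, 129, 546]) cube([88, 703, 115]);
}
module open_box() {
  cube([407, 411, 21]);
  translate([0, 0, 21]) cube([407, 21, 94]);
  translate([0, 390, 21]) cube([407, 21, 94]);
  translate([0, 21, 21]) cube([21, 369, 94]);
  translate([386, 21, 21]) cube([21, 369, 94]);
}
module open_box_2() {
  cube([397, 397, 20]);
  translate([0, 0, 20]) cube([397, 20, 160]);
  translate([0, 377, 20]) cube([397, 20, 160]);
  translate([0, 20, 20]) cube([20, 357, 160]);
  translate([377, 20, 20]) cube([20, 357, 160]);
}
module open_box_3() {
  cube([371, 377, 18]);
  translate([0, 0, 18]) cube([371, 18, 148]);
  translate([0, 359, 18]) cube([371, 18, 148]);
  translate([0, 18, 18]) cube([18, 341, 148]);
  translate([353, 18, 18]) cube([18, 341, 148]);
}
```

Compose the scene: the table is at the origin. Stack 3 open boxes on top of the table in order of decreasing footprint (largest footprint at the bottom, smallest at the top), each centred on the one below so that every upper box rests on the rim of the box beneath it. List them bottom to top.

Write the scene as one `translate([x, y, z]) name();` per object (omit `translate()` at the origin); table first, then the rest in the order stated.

table();
translate([608, 275, 701]) open_box();
translate([613, 282, 816]) open_box_2();
translate([626, 292, 996]) open_box_3();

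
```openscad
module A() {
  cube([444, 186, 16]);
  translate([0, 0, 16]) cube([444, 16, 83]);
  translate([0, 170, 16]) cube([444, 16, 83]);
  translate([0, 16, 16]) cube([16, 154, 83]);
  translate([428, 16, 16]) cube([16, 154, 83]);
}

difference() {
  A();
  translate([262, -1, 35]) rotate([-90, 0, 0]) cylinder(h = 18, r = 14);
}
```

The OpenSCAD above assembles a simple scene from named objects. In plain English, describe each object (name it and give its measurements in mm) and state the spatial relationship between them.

A is an open-topped rectangular box: outside dimensions 444×186×99 mm, with a uniform wall and base thickness of 16 mm. The base is a full 444×186 slab on the floor; four walls sit on top of the base. The front and back walls (the −y and +y sides) span the full width; the two side walls fit between them.

The open box has a circular hole of radius 14 mm through its front wall, centred at (x = 262, z = 35).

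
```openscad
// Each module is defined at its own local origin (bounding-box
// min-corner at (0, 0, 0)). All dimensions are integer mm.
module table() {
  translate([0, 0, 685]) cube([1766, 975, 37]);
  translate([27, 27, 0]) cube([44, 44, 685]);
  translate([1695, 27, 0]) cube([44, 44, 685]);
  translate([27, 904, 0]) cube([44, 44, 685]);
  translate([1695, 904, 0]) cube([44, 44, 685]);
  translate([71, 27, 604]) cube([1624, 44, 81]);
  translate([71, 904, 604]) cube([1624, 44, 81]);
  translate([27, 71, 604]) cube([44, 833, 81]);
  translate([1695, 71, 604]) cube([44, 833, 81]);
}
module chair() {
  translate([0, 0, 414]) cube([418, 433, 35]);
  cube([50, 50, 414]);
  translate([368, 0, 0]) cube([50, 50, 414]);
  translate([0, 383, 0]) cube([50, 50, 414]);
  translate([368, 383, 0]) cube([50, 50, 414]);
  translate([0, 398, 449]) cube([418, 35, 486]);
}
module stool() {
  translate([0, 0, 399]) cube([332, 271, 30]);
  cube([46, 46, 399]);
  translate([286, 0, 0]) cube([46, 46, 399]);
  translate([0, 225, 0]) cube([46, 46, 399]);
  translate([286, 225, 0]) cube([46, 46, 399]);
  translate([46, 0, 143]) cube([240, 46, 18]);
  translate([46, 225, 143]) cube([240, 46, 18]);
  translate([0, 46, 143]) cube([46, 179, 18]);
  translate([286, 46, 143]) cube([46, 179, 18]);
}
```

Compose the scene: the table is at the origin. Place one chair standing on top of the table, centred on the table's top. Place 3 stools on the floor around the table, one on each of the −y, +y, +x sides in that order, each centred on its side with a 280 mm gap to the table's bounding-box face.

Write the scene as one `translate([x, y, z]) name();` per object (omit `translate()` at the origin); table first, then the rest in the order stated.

table();
translate([674, 271, 722]) chair();
translate([717, -551, 0]) stool();
translate([717, 1255, 0]) stool();
translate([2046, 352, 0]) stool();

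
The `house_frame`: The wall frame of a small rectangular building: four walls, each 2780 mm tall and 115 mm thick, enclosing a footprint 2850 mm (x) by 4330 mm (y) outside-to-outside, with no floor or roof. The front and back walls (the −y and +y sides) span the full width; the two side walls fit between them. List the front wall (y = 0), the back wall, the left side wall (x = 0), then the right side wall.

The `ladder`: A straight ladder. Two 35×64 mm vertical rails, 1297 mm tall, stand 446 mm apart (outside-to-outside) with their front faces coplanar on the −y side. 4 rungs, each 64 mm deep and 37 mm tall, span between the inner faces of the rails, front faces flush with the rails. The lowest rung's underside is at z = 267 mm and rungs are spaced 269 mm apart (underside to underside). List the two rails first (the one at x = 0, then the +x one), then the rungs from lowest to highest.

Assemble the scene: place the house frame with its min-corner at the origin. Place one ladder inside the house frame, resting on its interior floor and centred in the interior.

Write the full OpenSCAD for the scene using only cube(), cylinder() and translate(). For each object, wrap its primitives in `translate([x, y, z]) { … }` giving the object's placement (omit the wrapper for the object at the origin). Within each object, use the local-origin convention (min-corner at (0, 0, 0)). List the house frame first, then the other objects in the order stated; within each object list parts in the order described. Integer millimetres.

cube([2850, 115, 2780]);
translate([0, 4215, 0]) cube([2850, 115, 2780]);
translate([0, 115, 0]) cube([115, 4100, 2780]);
translate([2735, 115, 0]) cube([115, 4100, 2780]);
translate([1202, 2133, 0]) {
  cube([35, 64, 1297]);
  translate([411, 0, 0]) cube([35, 64, 1297]);
  translate([35, 0, 267]) cube([376, 64, 37]);
  translate([35, 0, 536]) cube([376, 64, 37]);
  translate([35, 0, 805]) cube([376, 64, 37]);
  translate([35, 0, 1074]) cube([376, 64, 37]);
}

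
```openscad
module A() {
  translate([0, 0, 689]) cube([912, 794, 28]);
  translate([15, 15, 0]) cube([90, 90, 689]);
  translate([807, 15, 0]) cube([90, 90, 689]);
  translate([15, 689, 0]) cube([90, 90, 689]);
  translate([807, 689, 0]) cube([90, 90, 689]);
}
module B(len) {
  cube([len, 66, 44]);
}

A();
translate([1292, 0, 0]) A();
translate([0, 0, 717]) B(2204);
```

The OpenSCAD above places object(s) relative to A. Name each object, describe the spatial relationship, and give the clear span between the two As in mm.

Second table starts at x = 1292; first ends at x = 912; clear span = 1292 − 912 = 380 mm.

A is a table. B is a beam. A beam spans the tops of two tables. The clear span between the two tables is 380 mm.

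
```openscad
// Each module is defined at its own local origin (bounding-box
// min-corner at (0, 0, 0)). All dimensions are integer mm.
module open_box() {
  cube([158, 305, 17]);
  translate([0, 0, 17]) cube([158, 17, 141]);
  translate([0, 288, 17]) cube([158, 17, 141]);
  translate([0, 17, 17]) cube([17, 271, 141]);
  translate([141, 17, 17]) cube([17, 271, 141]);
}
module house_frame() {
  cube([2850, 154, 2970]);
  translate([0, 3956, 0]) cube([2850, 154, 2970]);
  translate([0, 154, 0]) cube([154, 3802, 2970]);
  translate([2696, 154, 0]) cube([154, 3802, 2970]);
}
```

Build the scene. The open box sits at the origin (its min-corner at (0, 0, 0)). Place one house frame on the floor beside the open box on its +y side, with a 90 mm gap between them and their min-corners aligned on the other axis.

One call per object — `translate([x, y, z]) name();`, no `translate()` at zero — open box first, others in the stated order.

open_box();
translate([0, 395, 0]) house_frame();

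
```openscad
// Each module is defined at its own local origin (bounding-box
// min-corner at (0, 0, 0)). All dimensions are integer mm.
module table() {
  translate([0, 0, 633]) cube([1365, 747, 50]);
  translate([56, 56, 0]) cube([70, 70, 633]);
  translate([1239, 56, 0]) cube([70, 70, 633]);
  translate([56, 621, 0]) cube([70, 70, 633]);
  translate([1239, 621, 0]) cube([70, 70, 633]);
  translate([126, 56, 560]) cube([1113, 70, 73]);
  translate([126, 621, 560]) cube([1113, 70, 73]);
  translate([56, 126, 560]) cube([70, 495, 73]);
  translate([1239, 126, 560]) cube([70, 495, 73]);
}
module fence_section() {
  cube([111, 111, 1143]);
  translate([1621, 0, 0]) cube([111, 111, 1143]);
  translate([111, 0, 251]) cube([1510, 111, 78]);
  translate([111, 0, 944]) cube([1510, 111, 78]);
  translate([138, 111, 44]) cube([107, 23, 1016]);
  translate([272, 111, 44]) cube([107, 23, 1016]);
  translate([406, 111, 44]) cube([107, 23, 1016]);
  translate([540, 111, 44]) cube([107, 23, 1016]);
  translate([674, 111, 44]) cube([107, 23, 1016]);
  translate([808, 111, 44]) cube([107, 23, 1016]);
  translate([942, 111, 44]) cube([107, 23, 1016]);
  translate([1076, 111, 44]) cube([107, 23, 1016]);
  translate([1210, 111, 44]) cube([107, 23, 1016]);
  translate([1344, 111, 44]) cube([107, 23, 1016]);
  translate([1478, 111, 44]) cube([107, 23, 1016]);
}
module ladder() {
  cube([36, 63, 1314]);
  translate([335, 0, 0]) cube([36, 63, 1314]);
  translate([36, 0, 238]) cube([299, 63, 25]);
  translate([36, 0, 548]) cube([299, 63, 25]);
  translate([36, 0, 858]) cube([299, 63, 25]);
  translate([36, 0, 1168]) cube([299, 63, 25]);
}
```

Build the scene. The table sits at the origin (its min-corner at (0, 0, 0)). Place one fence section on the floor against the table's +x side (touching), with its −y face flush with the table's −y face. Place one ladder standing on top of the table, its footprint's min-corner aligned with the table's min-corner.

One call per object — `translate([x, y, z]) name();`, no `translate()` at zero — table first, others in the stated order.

table();
translate([1365, 0, 0]) fence_section();
translate([0, 0, 683]) ladder();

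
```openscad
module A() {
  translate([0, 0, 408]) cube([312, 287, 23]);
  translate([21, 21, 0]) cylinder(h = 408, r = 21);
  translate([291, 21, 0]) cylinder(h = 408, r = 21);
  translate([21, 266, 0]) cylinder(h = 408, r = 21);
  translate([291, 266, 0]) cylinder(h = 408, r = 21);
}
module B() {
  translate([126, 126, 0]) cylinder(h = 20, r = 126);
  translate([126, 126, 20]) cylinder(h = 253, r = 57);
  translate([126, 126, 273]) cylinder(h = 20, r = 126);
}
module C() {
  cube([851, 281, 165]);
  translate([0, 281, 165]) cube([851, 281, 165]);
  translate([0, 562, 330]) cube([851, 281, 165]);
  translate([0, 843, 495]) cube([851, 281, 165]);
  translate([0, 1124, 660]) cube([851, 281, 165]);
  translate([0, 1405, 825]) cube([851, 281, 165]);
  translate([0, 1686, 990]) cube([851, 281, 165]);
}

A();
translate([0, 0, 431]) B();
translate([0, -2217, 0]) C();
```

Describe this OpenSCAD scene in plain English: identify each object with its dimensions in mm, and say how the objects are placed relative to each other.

A is a simple wooden stool: a rectangular seat 312 mm (x) by 287 mm (y), 23 mm thick, top face at z = 431 mm, on four round legs, each 42 mm in diameter. The legs rest on z = 0, each leg's axis is inset half a diameter from the nearest pair of seat edges (so the leg's bounding box is flush with the corner).

B is a spool: two coaxial disc flanges of radius 126 mm and thickness 20 mm, joined by a core cylinder of radius 57 mm and height 253 mm. The lower flange rests on z = 0 and the three cylinders share a vertical axis.

C is a run of 7 identical solid stair steps. Each tread is 851×281 mm and each step block is 165 mm high. Step 1 rests on the floor; step k is offset from step 1 by (k−1)×281 mm in y and (k−1)×165 mm in z.

The spool is on top of the stool. The staircase is on the floor beside the stool on its −y side.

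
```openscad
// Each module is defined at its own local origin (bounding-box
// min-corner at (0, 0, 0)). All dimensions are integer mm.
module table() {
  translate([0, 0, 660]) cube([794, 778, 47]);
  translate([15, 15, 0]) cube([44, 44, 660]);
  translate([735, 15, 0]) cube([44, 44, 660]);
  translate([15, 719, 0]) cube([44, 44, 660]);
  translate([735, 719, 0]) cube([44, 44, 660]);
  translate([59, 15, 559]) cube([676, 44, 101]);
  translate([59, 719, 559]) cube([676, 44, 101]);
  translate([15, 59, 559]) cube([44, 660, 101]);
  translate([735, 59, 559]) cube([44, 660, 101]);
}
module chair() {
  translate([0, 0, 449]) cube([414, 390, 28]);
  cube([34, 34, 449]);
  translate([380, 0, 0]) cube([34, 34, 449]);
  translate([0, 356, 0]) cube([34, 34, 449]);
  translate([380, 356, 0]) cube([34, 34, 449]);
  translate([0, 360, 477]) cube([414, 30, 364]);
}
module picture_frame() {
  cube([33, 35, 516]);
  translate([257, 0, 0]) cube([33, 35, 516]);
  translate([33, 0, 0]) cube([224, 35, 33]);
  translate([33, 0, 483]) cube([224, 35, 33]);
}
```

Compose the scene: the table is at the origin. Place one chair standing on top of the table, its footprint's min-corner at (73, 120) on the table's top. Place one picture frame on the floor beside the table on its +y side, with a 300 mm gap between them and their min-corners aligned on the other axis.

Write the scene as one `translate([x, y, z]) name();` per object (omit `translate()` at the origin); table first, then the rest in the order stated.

table();
translate([73, 120, 707]) chair();
translate([0, 1078, 0]) picture_frame();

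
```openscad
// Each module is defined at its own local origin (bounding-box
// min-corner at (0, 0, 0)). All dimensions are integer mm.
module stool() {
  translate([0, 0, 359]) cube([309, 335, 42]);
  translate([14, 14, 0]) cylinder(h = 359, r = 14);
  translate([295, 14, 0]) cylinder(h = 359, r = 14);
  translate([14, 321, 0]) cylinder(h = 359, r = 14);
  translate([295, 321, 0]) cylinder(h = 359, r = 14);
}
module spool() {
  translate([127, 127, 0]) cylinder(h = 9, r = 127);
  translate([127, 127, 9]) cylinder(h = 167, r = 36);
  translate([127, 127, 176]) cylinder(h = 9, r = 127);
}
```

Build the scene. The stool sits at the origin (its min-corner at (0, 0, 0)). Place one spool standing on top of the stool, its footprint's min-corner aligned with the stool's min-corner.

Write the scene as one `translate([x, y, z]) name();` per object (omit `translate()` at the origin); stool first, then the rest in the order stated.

stool();
translate([0, 0, 401]) spool();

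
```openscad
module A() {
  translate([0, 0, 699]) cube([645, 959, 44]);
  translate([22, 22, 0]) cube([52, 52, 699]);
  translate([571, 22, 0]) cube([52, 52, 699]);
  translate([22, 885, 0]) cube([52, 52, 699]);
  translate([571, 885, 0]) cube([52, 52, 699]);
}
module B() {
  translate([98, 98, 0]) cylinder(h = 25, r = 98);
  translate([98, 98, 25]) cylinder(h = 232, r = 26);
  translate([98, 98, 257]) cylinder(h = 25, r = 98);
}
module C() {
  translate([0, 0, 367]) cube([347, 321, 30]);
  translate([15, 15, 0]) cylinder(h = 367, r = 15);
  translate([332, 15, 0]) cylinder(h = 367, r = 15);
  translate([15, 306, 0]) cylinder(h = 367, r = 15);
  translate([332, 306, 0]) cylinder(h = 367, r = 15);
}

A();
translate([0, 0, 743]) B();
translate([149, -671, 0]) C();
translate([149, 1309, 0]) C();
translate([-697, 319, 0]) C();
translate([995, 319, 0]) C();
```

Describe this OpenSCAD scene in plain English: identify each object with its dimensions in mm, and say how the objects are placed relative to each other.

A is a rectangular dining table. The top is 645×959×44 mm with its upper surface at z = 743 mm. It stands on four 52×52 mm square legs, each inset 22 mm from the nearest pair of top edges, running from the floor to the underside of the top.

B is a spool: two coaxial disc flanges of radius 98 mm and thickness 25 mm, joined by a core cylinder of radius 26 mm and height 232 mm. The lower flange rests on z = 0 and the three cylinders share a vertical axis.

C is a four-legged stool. The seat is a 347×321×30 mm slab whose top surface is at z = 397 mm; four round legs, each 30 mm in diameter, run from the floor (z = 0) to the underside of the seat, each leg's axis is inset half a diameter from the nearest pair of seat edges (so the leg's bounding box is flush with the corner).

The spool is on top of the table. Four stools sit around the table at the −y, +y, −x, +x sides.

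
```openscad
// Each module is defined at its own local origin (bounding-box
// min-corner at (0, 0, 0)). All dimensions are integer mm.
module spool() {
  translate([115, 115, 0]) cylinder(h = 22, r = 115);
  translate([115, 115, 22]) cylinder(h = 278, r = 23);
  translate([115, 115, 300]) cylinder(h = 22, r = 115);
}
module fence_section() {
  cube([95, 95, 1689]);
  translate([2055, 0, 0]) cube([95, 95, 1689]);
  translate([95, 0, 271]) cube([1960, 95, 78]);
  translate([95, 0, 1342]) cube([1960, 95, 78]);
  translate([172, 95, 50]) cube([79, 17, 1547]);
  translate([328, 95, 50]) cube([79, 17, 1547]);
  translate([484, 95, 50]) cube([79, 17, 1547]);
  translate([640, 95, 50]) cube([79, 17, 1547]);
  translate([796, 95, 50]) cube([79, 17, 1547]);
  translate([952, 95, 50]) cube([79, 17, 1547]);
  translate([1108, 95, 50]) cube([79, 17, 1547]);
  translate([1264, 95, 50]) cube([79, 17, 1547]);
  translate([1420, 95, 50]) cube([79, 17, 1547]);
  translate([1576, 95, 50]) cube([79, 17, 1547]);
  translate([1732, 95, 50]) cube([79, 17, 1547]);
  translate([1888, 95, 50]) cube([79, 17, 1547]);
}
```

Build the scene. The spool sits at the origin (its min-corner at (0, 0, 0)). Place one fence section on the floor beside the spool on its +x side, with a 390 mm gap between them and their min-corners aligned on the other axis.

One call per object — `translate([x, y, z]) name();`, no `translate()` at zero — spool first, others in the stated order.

spool();
translate([620, 0, 0]) fence_section();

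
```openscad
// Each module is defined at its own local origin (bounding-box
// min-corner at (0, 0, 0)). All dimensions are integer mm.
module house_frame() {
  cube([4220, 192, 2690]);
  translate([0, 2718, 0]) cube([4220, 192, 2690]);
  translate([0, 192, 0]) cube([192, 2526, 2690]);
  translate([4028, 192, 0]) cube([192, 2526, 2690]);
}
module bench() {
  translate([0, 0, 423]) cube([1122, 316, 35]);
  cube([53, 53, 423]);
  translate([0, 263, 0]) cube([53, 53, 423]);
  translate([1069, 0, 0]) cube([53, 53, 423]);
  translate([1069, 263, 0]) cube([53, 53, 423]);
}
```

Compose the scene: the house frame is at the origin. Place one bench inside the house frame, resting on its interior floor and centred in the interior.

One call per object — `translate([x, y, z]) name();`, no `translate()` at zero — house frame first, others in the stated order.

house_frame();
translate([1549, 1297, 0]) bench();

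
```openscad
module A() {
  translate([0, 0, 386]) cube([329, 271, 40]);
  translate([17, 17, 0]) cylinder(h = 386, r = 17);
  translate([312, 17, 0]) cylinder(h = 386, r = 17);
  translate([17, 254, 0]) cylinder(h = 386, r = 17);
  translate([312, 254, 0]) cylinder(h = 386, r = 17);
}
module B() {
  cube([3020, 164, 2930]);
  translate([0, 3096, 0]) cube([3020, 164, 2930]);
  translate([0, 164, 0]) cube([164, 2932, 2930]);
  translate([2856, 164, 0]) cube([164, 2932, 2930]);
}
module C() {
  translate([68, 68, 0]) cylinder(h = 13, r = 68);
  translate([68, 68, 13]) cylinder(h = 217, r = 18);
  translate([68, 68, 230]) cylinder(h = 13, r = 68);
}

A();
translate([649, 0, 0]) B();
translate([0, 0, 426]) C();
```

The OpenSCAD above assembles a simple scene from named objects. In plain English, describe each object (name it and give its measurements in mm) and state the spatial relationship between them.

A is a simple wooden stool: a rectangular seat 329 mm (x) by 271 mm (y), 40 mm thick, top face at z = 426 mm, on four round legs, each 34 mm in diameter. The legs rest on z = 0, each leg's axis is inset half a diameter from the nearest pair of seat edges (so the leg's bounding box is flush with the corner).

B is the wall frame of a small rectangular building: four walls, each 2930 mm tall and 164 mm thick, enclosing a footprint 3020 mm (x) by 3260 mm (y) outside-to-outside, with no floor or roof. The front and back walls (the −y and +y sides) span the full width; the two side walls fit between them.

C is a spool: two coaxial disc flanges of radius 68 mm and thickness 13 mm, joined by a core cylinder of radius 18 mm and height 217 mm. The lower flange rests on z = 0 and the three cylinders share a vertical axis.

The house frame is on the floor beside the stool on its +x side. The spool is on top of the stool.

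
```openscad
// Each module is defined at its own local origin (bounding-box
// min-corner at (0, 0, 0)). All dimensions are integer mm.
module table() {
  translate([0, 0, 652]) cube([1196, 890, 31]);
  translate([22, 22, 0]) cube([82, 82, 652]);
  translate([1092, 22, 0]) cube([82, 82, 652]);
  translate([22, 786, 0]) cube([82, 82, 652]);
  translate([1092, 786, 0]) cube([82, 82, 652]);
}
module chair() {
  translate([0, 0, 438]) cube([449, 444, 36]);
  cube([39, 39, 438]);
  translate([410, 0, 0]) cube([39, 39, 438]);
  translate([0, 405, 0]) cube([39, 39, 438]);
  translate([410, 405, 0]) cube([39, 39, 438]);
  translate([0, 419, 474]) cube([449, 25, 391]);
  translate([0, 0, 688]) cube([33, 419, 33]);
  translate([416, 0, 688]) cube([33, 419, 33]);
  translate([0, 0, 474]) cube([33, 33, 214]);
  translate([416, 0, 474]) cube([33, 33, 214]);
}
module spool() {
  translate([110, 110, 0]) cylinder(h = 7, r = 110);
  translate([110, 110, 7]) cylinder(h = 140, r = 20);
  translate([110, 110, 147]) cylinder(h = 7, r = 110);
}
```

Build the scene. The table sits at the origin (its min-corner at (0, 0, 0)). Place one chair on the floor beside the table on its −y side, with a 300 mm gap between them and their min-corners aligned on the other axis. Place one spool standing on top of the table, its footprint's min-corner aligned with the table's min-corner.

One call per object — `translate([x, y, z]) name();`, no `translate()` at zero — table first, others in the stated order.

table();
translate([0, -744, 0]) chair();
translate([0, 0, 683]) spool();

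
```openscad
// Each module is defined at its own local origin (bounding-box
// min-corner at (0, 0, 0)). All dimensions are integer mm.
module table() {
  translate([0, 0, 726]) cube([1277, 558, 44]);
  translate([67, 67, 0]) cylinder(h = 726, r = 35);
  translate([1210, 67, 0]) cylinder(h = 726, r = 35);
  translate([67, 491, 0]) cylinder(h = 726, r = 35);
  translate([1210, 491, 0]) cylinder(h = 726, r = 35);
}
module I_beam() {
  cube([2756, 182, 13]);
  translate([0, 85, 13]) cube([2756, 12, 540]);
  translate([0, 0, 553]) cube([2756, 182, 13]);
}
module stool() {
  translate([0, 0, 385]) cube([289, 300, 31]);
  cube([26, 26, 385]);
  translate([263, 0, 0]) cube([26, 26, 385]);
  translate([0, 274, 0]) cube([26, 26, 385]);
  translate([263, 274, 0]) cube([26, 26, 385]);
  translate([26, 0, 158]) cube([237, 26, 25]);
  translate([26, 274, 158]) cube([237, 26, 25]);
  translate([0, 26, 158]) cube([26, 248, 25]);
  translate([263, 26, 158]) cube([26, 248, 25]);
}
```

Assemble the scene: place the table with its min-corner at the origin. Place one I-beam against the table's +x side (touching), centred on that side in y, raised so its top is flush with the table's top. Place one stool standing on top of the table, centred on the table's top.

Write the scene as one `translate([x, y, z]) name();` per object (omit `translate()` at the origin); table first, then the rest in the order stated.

table();
translate([1277, 188, 204]) I_beam();
translate([494, 129, 770]) stool();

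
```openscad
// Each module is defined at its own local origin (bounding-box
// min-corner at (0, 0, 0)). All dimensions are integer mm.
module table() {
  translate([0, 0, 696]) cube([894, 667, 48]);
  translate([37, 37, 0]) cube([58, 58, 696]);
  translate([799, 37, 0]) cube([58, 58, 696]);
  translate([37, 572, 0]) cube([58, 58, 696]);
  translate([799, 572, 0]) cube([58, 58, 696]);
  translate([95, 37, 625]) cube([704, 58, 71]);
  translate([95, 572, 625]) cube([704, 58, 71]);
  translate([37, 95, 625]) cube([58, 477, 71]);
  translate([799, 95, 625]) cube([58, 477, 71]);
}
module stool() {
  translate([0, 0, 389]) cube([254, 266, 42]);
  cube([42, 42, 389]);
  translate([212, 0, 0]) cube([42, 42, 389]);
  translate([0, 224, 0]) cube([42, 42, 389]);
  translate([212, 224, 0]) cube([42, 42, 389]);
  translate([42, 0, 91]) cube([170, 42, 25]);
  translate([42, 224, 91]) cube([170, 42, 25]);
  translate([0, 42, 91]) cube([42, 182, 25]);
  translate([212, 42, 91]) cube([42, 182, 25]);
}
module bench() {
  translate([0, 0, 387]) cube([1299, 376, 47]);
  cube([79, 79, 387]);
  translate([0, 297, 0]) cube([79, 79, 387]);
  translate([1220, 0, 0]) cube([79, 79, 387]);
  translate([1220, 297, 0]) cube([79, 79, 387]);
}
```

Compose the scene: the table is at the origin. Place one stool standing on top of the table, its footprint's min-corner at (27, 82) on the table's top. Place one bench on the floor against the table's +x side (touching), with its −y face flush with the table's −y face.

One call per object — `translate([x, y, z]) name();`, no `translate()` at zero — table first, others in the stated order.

table();
translate([27, 82, 744]) stool();
translate([894, 0, 0]) bench();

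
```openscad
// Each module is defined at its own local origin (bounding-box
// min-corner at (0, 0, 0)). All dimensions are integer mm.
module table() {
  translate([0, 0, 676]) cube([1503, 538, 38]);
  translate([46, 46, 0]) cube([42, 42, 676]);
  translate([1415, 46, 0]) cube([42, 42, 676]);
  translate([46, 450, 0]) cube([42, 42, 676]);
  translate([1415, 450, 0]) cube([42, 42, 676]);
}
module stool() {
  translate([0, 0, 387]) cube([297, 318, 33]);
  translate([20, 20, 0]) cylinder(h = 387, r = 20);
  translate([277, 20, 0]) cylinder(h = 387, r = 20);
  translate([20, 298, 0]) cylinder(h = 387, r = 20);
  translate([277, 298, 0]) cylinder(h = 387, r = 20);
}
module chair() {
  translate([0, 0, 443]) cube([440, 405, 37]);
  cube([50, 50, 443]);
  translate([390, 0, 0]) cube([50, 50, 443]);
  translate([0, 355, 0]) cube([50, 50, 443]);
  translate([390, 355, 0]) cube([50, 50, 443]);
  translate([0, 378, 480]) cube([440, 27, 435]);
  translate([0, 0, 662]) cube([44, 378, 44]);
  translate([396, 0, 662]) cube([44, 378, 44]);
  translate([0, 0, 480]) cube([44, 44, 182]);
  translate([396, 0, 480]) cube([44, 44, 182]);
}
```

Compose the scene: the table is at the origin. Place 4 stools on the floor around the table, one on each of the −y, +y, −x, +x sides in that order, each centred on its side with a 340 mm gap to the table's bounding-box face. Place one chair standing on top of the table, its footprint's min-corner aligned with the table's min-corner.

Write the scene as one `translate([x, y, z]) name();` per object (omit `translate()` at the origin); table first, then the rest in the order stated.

table();
translate([603, -658, 0]) stool();
translate([603, 878, 0]) stool();
translate([-637, 110, 0]) stool();
translate([1843, 110, 0]) stool();
translate([0, 0, 714]) chair();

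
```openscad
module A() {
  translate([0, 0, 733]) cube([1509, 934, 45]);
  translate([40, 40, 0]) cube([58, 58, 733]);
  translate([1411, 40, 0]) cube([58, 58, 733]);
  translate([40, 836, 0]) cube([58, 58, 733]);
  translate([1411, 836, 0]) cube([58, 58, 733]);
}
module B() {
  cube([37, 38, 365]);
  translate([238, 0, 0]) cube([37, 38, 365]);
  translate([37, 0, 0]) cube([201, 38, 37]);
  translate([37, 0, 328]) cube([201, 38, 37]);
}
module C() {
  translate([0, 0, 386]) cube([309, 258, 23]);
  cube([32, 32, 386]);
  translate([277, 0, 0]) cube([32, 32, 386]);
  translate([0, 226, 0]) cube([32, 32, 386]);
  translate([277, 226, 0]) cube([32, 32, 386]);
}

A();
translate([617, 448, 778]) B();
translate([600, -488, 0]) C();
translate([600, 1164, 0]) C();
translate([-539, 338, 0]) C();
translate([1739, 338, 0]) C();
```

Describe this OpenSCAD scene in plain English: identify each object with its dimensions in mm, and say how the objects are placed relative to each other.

A is a rectangular dining table. The top is 1509×934×45 mm with its upper surface at z = 778 mm. It stands on four 58×58 mm square legs, each inset 40 mm from the nearest pair of top edges, running from the floor to the underside of the top.

B is a rectangular picture frame lying in the x–z plane (depth along y). The opening is 201 mm wide (x) by 291 mm tall (z), surrounded by a border 37 mm wide on all four sides. The frame is 38 mm deep and is made of two full-height vertical stiles with two horizontal rails fitted between them.

C is a four-legged stool. The seat is a 309×258×23 mm slab whose top surface is at z = 409 mm; four square legs, each 32×32 mm in cross-section, run from the floor (z = 0) to the underside of the seat, each flush with a corner of the seat.

The picture frame is on top of the table, centred. Four stools sit around the table at the −y, +y, −x, +x sides.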